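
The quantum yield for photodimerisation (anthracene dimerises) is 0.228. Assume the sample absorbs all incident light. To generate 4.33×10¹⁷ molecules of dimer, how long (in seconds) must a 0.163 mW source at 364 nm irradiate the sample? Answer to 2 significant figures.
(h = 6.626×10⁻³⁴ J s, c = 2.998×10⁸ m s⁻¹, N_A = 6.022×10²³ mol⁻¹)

t ≈ 6400 s

Product: 4.33×10¹⁷ / 6.022×10²³ = 7.190×10⁻⁷ mol.
Photons that must be absorbed: 7.190×10⁻⁷ / 0.228 = 3.154×10⁻⁶ mol.
Photon energy: hc/λ = 5.457×10⁻¹⁹ J; per mole, 3.286×10⁵ J mol⁻¹.
Energy required: 3.154×10⁻⁶ × 3.286×10⁵ = 1.036 J.
Time: 1.036 J / 0.000163 W = 6400 s.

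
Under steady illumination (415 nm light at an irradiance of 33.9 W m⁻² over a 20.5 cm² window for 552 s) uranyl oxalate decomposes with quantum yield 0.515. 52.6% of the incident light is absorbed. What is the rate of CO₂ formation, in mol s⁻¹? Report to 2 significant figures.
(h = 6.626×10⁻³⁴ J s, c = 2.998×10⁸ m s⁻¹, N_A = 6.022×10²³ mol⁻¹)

6.5×10⁻⁸ mol s⁻¹

Photon energy at 415 nm: hc/λ = (6.626×10⁻³⁴)(2.998×10⁸)/(415×10⁻⁹) = 4.787×10⁻¹⁹ J.
Energy delivered: (33.9 W m⁻²)(20.5×10⁻⁴ m²)(552 s) = 38.36 J.
Photons incident: 38.36 / 4.787×10⁻¹⁹ = 8.013×10¹⁹, i.e. 8.013×10¹⁹/6.022×10²³ = 1.331×10⁻⁴ mol.
Photons absorbed: 0.526 × 1.331×10⁻⁴ = 7.001×10⁻⁵ mol.
Product formed: 0.515 × 7.001×10⁻⁵ = 3.606×10⁻⁵ mol.
Rate: 3.606×10⁻⁵ / 552 s = 6.5×10⁻⁸ mol s⁻¹.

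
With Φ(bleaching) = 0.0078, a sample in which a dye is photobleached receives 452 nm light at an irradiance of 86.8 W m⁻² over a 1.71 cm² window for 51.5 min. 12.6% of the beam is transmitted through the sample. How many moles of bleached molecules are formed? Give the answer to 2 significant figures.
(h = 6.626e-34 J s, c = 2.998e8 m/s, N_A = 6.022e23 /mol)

1.2e-6 mol

Photon energy at 452 nm: hc/λ = (6.626e-34)(2.998e8)/(452e-9) = 4.395e-19 J.
Energy delivered: (86.8 W m⁻²)(1.71e-4 m²)(3090 s) = 45.86 J.
Photons incident: 45.86 / 4.395e-19 = 1.043e20, i.e. 1.043e20/6.022e23 = 1.732e-4 mol.
Fraction absorbed: 1 − 12.6/100 = 0.8740.
Photons absorbed: 0.8740 × 1.732e-4 = 1.514e-4 mol.
Product: Φ × n_abs = 0.0078 × 1.514e-4 = 1.181e-6 mol.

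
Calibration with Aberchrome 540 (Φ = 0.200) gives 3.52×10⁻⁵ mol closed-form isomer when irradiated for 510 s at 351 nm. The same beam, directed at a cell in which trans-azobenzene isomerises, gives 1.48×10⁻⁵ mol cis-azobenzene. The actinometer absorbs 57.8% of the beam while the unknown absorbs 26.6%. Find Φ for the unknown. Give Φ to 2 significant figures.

Φ = 0.18

Photons absorbed by the actinometer: 3.52×10⁻⁵ / 0.200 = 1.760×10⁻⁴ mol.
Incident flux: 1.760×10⁻⁴ / 0.578 = 3.045×10⁻⁴ einstein.
Absorbed by unknown: 0.266 × 3.045×10⁻⁴ = 8.100×10⁻⁵ mol.
Φ(unknown) = 1.48×10⁻⁵ / 8.100×10⁻⁵ = 0.18.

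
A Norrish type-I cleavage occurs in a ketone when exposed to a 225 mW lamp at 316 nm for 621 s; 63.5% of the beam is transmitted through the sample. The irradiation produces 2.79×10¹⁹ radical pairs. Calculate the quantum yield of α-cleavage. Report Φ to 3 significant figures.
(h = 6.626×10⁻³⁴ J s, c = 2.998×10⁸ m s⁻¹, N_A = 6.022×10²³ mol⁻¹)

Φ = 0.344

Product: 2.79×10¹⁹ / 6.022×10²³ = 4.633×10⁻⁵ mol.
Photon energy at 316 nm: hc/λ = (6.626×10⁻³⁴)(2.998×10⁸)/(316×10⁻⁹) = 6.286×10⁻¹⁹ J.
Energy delivered: (225 mW)(621 s) = 139.7 J.
Photons incident: 139.7 / 6.286×10⁻¹⁹ = 2.222×10²⁰, i.e. 2.222×10²⁰/6.022×10²³ = 3.690×10⁻⁴ mol.
Fraction absorbed: 1 − 63.5/100 = 0.3650.
Photons absorbed: 0.3650 × 3.690×10⁻⁴ = 1.347×10⁻⁴ mol.
Φ = 4.633×10⁻⁵ mol / 1.347×10⁻⁴ mol photons = 0.344.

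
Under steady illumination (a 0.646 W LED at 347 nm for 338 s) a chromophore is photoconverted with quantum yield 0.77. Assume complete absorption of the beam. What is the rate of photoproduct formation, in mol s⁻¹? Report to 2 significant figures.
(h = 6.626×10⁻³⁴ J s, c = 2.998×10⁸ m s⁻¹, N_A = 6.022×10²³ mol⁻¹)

Photon energy at 347 nm: hc/λ = (6.626×10⁻³⁴)(2.998×10⁸)/(347×10⁻⁹) = 5.725×10⁻¹⁹ J.
Energy delivered: (0.646 W)(338 s) = 218.3 J.
Photons incident: 218.3 / 5.725×10⁻¹⁹ = 3.813×10²⁰, i.e. 3.813×10²⁰/6.022×10²³ = 6.332×10⁻⁴ mol.
Product formed: 0.77 × 6.332×10⁻⁴ = 4.876×10⁻⁴ mol.
Rate: 4.876×10⁻⁴ / 338 s = 1.4×10⁻⁶ mol s⁻¹.

1.4×10⁻⁶ mol s⁻¹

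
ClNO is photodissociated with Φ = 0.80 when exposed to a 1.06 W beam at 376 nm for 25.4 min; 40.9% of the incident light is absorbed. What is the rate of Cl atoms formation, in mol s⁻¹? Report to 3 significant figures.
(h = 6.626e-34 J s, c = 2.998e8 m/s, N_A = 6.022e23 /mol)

Photon energy at 376 nm: hc/λ = (6.626e-34)(2.998e8)/(376e-9) = 5.283e-19 J.
Energy delivered: (1.06 W)(1524 s) = 1615 J.
Photons incident: 1615 / 5.283e-19 = 3.057e21, i.e. 3.057e21/6.022e23 = 0.005076 mol.
Photons absorbed: 0.409 × 0.005076 = 0.002076 mol.
Product formed: 0.80 × 0.002076 = 0.001661 mol.
Rate: 0.001661 / 1524 s = 1.09e-6 mol s⁻¹.

1.09e-6 mol s⁻¹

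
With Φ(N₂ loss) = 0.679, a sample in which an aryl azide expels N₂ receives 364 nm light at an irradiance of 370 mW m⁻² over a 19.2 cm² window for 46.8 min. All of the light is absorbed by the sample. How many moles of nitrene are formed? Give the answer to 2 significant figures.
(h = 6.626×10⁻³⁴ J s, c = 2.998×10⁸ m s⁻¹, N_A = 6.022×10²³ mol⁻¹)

Photon energy at 364 nm: hc/λ = (6.626×10⁻³⁴)(2.998×10⁸)/(364×10⁻⁹) = 5.457×10⁻¹⁹ J.
Energy delivered: (370 mW m⁻²)(19.2×10⁻⁴ m²)(2808 s) = 1.995 J.
Photons incident: 1.995 / 5.457×10⁻¹⁹ = 3.656×10¹⁸, i.e. 3.656×10¹⁸/6.022×10²³ = 6.071×10⁻⁶ mol.
Product: Φ × n_abs = 0.679 × 6.071×10⁻⁶ = 4.122×10⁻⁶ mol.

4.1×10⁻⁶ mol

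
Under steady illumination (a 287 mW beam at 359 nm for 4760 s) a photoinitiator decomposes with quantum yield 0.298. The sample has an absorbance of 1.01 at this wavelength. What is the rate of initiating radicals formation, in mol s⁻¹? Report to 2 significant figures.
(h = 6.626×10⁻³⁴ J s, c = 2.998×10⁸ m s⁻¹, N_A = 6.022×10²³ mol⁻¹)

2.3×10⁻⁷ mol s⁻¹

Photon energy at 359 nm: hc/λ = (6.626×10⁻³⁴)(2.998×10⁸)/(359×10⁻⁹) = 5.533×10⁻¹⁹ J.
Energy delivered: (287 mW)(4760 s) = 1366 J.
Photons incident: 1366 / 5.533×10⁻¹⁹ = 2.469×10²¹, i.e. 2.469×10²¹/6.022×10²³ = 0.004100 mol.
Fraction absorbed: 1 − 10^(−1.01) = 0.9023.
Photons absorbed: 0.9023 × 0.004100 = 0.003699 mol.
Product formed: 0.298 × 0.003699 = 0.001102 mol.
Rate: 0.001102 / 4760 s = 2.3×10⁻⁷ mol s⁻¹.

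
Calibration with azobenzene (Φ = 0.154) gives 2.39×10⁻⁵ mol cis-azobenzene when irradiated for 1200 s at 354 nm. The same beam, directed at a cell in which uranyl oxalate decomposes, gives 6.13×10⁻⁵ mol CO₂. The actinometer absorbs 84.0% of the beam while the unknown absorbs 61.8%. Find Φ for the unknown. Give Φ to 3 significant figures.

Φ = 0.537

Photons absorbed by the actinometer: 2.39×10⁻⁵ / 0.154 = 1.552×10⁻⁴ mol.
Incident flux: 1.552×10⁻⁴ / 0.840 = 1.848×10⁻⁴ einstein.
Absorbed by unknown: 0.618 × 1.848×10⁻⁴ = 1.142×10⁻⁴ mol.
Φ(unknown) = 6.13×10⁻⁵ / 1.142×10⁻⁴ = 0.537.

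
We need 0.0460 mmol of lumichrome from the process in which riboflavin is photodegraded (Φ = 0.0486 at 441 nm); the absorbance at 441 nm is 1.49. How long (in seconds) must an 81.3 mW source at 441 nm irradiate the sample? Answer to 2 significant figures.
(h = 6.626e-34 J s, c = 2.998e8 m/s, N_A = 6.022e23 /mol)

t ≈ 3300 s

Product: 0.0460 mmol = 4.60e-5 mol.
Photons that must be absorbed: 4.60e-5 / 0.0486 = 9.465e-4 mol.
Fraction absorbed: 1 − 10^(−1.49) = 0.9676.
Incident photons needed: 9.465e-4 / 0.9676 = 9.782e-4 mol.
Photon energy: hc/λ = 4.504e-19 J; per mole, 2.712e5 J mol⁻¹.
Energy required: 9.782e-4 × 2.712e5 = 265.3 J.
Time: 265.3 J / 0.0813 W = 3300 s.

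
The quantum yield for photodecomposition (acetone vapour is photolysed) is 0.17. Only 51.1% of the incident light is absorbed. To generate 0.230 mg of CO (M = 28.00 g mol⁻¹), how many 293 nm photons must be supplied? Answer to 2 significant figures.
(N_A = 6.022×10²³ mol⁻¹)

5.7×10¹⁹ photons

Product: 0.230 mg / 28.00 g mol⁻¹ = 8.214×10⁻⁶ mol.
Photons that must be absorbed: 8.214×10⁻⁶ / 0.17 = 4.832×10⁻⁵ mol.
Incident photons needed: 4.832×10⁻⁵ / 0.511 = 9.456×10⁻⁵ mol.
Photon count: 9.456×10⁻⁵ × 6.022×10²³ = 5.7×10¹⁹.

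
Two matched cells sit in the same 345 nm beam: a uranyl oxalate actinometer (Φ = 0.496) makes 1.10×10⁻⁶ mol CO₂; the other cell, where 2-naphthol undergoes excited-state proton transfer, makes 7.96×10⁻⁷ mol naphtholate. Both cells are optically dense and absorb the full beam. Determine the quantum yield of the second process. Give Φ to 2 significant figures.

Φ = 0.36

Photons absorbed by the actinometer: 1.10×10⁻⁶ / 0.496 = 2.218×10⁻⁶ mol.
Φ(unknown) = 7.96×10⁻⁷ / 2.218×10⁻⁶ = 0.36.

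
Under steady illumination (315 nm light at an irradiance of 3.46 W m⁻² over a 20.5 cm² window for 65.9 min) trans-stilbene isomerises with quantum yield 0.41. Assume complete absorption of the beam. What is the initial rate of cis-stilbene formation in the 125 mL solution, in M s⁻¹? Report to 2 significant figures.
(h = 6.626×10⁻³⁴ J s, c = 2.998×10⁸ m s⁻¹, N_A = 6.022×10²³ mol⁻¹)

Photon energy at 315 nm: hc/λ = (6.626×10⁻³⁴)(2.998×10⁸)/(315×10⁻⁹) = 6.306×10⁻¹⁹ J.
Energy delivered: (3.46 W m⁻²)(20.5×10⁻⁴ m²)(3954 s) = 28.05 J.
Photons incident: 28.05 / 6.306×10⁻¹⁹ = 4.448×10¹⁹, i.e. 4.448×10¹⁹/6.022×10²³ = 7.386×10⁻⁵ mol.
Product formed: 0.41 × 7.386×10⁻⁵ = 3.028×10⁻⁵ mol.
Rate: 3.028×10⁻⁵ mol / (3954 s × 0.125 L) = 6.1×10⁻⁸ M s⁻¹.

6.1×10⁻⁸ M s⁻¹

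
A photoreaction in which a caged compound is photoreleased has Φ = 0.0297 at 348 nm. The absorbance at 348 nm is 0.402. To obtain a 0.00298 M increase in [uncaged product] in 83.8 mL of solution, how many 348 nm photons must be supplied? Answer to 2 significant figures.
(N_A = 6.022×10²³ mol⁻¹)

Product: (0.00298 M)(0.0838 L) = 2.497×10⁻⁴ mol.
Photons that must be absorbed: 2.497×10⁻⁴ / 0.0297 = 0.008407 mol.
Fraction absorbed: 1 − 10^(−0.402) = 0.6037.
Incident photons needed: 0.008407 / 0.6037 = 0.01393 mol.
Photon count: 0.01393 × 6.022×10²³ = 8.4×10²¹.

8.4×10²¹ photons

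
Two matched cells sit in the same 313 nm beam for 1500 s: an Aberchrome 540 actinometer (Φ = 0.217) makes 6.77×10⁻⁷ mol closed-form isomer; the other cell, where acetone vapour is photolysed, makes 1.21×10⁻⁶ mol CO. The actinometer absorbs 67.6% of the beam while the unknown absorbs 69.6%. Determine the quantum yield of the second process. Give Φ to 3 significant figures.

Φ = 0.377

Photons absorbed by the actinometer: 6.77×10⁻⁷ / 0.217 = 3.120×10⁻⁶ mol.
Incident flux: 3.120×10⁻⁶ / 0.676 = 4.615×10⁻⁶ einstein.
Absorbed by unknown: 0.696 × 4.615×10⁻⁶ = 3.212×10⁻⁶ mol.
Φ(unknown) = 1.21×10⁻⁶ / 3.212×10⁻⁶ = 0.377.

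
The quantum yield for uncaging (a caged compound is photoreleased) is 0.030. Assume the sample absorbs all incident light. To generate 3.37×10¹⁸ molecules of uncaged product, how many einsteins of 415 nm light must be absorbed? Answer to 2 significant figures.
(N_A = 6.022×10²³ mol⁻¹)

1.9×10⁻⁴ einstein

Product: 3.37×10¹⁸ / 6.022×10²³ = 5.596×10⁻⁶ mol.
Photons that must be absorbed: 5.596×10⁻⁶ / 0.030 = 1.865×10⁻⁴ mol.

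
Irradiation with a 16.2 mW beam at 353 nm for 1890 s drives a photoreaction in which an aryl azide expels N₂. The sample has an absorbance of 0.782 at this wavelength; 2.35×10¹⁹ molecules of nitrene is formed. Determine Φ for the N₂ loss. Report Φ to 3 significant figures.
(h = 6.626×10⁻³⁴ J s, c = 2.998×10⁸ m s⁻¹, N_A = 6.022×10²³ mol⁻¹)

Φ = 0.517

Product: 2.35×10¹⁹ / 6.022×10²³ = 3.902×10⁻⁵ mol.
Photon energy at 353 nm: hc/λ = (6.626×10⁻³⁴)(2.998×10⁸)/(353×10⁻⁹) = 5.627×10⁻¹⁹ J.
Energy delivered: (16.2 mW)(1890 s) = 30.62 J.
Photons incident: 30.62 / 5.627×10⁻¹⁹ = 5.442×10¹⁹, i.e. 5.442×10¹⁹/6.022×10²³ = 9.037×10⁻⁵ mol.
Fraction absorbed: 1 − 10^(−0.782) = 0.8348.
Photons absorbed: 0.8348 × 9.037×10⁻⁵ = 7.544×10⁻⁵ mol.
Φ = 3.902×10⁻⁵ mol / 7.544×10⁻⁵ mol photons = 0.517.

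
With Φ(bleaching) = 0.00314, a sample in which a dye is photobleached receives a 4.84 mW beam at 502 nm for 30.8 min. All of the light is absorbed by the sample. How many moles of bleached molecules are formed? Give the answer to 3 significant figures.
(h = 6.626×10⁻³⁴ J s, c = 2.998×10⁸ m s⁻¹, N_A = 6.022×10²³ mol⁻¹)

1.18×10⁻⁷ mol

Photon energy at 502 nm: hc/λ = (6.626×10⁻³⁴)(2.998×10⁸)/(502×10⁻⁹) = 3.957×10⁻¹⁹ J.
Energy delivered: (4.84 mW)(1848 s) = 8.944 J.
Photons incident: 8.944 / 3.957×10⁻¹⁹ = 2.260×10¹⁹, i.e. 2.260×10¹⁹/6.022×10²³ = 3.753×10⁻⁵ mol.
Product: Φ × n_abs = 0.00314 × 3.753×10⁻⁵ = 1.178×10⁻⁷ mol.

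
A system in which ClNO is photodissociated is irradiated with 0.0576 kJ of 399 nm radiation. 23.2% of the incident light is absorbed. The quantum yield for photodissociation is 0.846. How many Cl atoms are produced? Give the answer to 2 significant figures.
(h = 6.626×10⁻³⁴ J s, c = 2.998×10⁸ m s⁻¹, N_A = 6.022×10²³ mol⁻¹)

2.3×10¹⁹ atoms

Photon energy at 399 nm: hc/λ = (6.626×10⁻³⁴)(2.998×10⁸)/(399×10⁻⁹) = 4.979×10⁻¹⁹ J.
Incident energy: 0.0576 kJ = 57.6 J.
Photons incident: 57.6 / 4.979×10⁻¹⁹ = 1.157×10²⁰, i.e. 1.157×10²⁰/6.022×10²³ = 1.921×10⁻⁴ mol.
Photons absorbed: 0.232 × 1.921×10⁻⁴ = 4.457×10⁻⁵ mol.
Product: Φ × n_abs = 0.846 × 4.457×10⁻⁵ = 3.771×10⁻⁵ mol.
As a count: 3.771×10⁻⁵ × 6.022×10²³ = 2.3×10¹⁹.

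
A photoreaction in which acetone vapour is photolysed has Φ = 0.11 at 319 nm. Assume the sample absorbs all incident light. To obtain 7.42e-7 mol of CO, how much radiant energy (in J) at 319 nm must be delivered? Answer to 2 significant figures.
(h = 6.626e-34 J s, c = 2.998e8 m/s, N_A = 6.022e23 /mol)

Photons that must be absorbed: 7.42e-7 / 0.11 = 6.745e-6 mol.
Photon energy: hc/λ = 6.227e-19 J; per mole, 3.750e5 J mol⁻¹.
Energy required: 6.745e-6 × 3.750e5 = 2.5 J.

2.5 J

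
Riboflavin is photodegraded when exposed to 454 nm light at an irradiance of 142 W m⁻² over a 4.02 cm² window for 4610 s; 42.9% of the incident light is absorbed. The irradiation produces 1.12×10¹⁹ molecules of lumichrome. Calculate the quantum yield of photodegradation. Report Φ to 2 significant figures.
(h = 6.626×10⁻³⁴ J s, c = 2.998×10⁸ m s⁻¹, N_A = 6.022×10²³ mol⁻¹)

Product: 1.12×10¹⁹ / 6.022×10²³ = 1.860×10⁻⁵ mol.
Photon energy at 454 nm: hc/λ = (6.626×10⁻³⁴)(2.998×10⁸)/(454×10⁻⁹) = 4.375×10⁻¹⁹ J.
Energy delivered: (142 W m⁻²)(4.02×10⁻⁴ m²)(4610 s) = 263.2 J.
Photons incident: 263.2 / 4.375×10⁻¹⁹ = 6.016×10²⁰, i.e. 6.016×10²⁰/6.022×10²³ = 9.990×10⁻⁴ mol.
Photons absorbed: 0.429 × 9.990×10⁻⁴ = 4.286×10⁻⁴ mol.
Φ = 1.860×10⁻⁵ mol / 4.286×10⁻⁴ mol photons = 0.043.

Φ = 0.043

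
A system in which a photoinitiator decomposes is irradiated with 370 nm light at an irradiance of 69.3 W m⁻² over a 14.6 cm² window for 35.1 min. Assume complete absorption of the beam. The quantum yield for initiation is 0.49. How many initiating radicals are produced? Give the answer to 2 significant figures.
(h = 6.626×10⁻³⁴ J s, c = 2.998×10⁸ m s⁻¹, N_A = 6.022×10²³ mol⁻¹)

1.9×10²⁰ initiating radicals

Photon energy at 370 nm: hc/λ = (6.626×10⁻³⁴)(2.998×10⁸)/(370×10⁻⁹) = 5.369×10⁻¹⁹ J.
Energy delivered: (69.3 W m⁻²)(14.6×10⁻⁴ m²)(2106 s) = 213.1 J.
Photons incident: 213.1 / 5.369×10⁻¹⁹ = 3.969×10²⁰, i.e. 3.969×10²⁰/6.022×10²³ = 6.591×10⁻⁴ mol.
Product: Φ × n_abs = 0.49 × 6.591×10⁻⁴ = 3.230×10⁻⁴ mol.
As a count: 3.230×10⁻⁴ × 6.022×10²³ = 1.9×10²⁰.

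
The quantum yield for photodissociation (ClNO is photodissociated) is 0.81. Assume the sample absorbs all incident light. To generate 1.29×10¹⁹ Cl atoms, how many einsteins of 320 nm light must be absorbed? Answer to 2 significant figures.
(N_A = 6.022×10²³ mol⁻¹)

Product: 1.29×10¹⁹ / 6.022×10²³ = 2.142×10⁻⁵ mol.
Photons that must be absorbed: 2.142×10⁻⁵ / 0.81 = 2.644×10⁻⁵ mol.

2.6×10⁻⁵ einstein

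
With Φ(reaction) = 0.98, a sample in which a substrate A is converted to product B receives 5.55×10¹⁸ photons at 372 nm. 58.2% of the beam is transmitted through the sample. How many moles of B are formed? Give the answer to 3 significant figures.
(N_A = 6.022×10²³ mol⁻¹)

Moles of photons: 5.55×10¹⁸ / 6.022×10²³ = 9.216×10⁻⁶ mol.
Fraction absorbed: 1 − 58.2/100 = 0.4180.
Photons absorbed: 0.4180 × 9.216×10⁻⁶ = 3.852×10⁻⁶ mol.
Product: Φ × n_abs = 0.98 × 3.852×10⁻⁶ = 3.775×10⁻⁶ mol.

3.78×10⁻⁶ mol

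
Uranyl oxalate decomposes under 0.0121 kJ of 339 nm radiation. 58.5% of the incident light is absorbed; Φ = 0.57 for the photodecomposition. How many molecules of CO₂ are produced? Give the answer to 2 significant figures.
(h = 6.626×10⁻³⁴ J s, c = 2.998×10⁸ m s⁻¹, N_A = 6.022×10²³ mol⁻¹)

6.9×10¹⁸ molecules

Photon energy at 339 nm: hc/λ = (6.626×10⁻³⁴)(2.998×10⁸)/(339×10⁻⁹) = 5.860×10⁻¹⁹ J.
Incident energy: 0.0121 kJ = 12.1 J.
Photons incident: 12.1 / 5.860×10⁻¹⁹ = 2.065×10¹⁹, i.e. 2.065×10¹⁹/6.022×10²³ = 3.429×10⁻⁵ mol.
Photons absorbed: 0.585 × 3.429×10⁻⁵ = 2.006×10⁻⁵ mol.
Product: Φ × n_abs = 0.57 × 2.006×10⁻⁵ = 1.143×10⁻⁵ mol.
As a count: 1.143×10⁻⁵ × 6.022×10²³ = 6.9×10¹⁸.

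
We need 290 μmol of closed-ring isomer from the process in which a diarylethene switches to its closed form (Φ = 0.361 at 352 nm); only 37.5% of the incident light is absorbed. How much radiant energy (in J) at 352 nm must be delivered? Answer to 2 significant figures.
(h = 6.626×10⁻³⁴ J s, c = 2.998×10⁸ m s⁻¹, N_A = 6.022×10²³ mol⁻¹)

730 J

Product: 290 μmol = 2.90×10⁻⁴ mol.
Photons that must be absorbed: 2.90×10⁻⁴ / 0.361 = 8.033×10⁻⁴ mol.
Incident photons needed: 8.033×10⁻⁴ / 0.375 = 0.002142 mol.
Photon energy: hc/λ = 5.643×10⁻¹⁹ J; per mole, 3.398×10⁵ J mol⁻¹.
Energy required: 0.002142 × 3.398×10⁵ = 730 J.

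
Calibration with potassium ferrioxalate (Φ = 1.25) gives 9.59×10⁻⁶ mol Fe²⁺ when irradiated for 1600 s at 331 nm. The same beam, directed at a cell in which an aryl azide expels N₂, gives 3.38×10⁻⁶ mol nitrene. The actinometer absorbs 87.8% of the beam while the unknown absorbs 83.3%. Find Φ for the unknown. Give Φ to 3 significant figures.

Photons absorbed by the actinometer: 9.59×10⁻⁶ / 1.25 = 7.672×10⁻⁶ mol.
Incident flux: 7.672×10⁻⁶ / 0.878 = 8.738×10⁻⁶ einstein.
Absorbed by unknown: 0.833 × 8.738×10⁻⁶ = 7.279×10⁻⁶ mol.
Φ(unknown) = 3.38×10⁻⁶ / 7.279×10⁻⁶ = 0.464.

Φ = 0.464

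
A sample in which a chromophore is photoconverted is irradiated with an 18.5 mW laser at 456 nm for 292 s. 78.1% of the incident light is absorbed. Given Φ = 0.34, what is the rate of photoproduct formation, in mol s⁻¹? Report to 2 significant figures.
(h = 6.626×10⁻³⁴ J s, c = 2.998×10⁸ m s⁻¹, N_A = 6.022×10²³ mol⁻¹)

1.9×10⁻⁸ mol s⁻¹

Photon energy at 456 nm: hc/λ = (6.626×10⁻³⁴)(2.998×10⁸)/(456×10⁻⁹) = 4.356×10⁻¹⁹ J.
Energy delivered: (18.5 mW)(292 s) = 5.402 J.
Photons incident: 5.402 / 4.356×10⁻¹⁹ = 1.240×10¹⁹, i.e. 1.240×10¹⁹/6.022×10²³ = 2.059×10⁻⁵ mol.
Photons absorbed: 0.781 × 2.059×10⁻⁵ = 1.608×10⁻⁵ mol.
Product formed: 0.34 × 1.608×10⁻⁵ = 5.467×10⁻⁶ mol.
Rate: 5.467×10⁻⁶ / 292 s = 1.9×10⁻⁸ mol s⁻¹.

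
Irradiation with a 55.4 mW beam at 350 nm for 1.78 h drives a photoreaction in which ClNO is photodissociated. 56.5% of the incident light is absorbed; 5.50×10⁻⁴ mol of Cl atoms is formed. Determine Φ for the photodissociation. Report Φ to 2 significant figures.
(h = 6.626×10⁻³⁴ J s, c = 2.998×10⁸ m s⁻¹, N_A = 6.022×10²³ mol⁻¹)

Φ = 0.94

Photon energy at 350 nm: hc/λ = (6.626×10⁻³⁴)(2.998×10⁸)/(350×10⁻⁹) = 5.676×10⁻¹⁹ J.
Energy delivered: (55.4 mW)(6408 s) = 355.0 J.
Photons incident: 355.0 / 5.676×10⁻¹⁹ = 6.254×10²⁰, i.e. 6.254×10²⁰/6.022×10²³ = 0.001039 mol.
Photons absorbed: 0.565 × 0.001039 = 5.870×10⁻⁴ mol.
Φ = 5.50×10⁻⁴ mol / 5.870×10⁻⁴ mol photons = 0.94.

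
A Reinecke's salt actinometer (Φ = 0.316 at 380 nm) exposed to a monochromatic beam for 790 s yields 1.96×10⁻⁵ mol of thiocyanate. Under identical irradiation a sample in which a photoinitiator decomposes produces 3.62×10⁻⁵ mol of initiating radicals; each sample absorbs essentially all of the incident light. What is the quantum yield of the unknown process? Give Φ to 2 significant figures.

Photons absorbed by the actinometer: 1.96×10⁻⁵ / 0.316 = 6.203×10⁻⁵ mol.
Φ(unknown) = 3.62×10⁻⁵ / 6.203×10⁻⁵ = 0.58.

Φ = 0.58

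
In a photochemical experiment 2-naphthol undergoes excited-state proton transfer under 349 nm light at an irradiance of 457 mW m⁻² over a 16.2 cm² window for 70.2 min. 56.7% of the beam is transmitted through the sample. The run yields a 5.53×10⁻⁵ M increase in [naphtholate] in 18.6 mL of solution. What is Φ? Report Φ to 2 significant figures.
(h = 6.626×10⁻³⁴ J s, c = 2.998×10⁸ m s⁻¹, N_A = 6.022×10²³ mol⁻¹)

Φ = 0.26

Product: (5.53×10⁻⁵ M)(0.0186 L) = 1.029×10⁻⁶ mol.
Photon energy at 349 nm: hc/λ = (6.626×10⁻³⁴)(2.998×10⁸)/(349×10⁻⁹) = 5.692×10⁻¹⁹ J.
Energy delivered: (457 mW m⁻²)(16.2×10⁻⁴ m²)(4212 s) = 3.118 J.
Photons incident: 3.118 / 5.692×10⁻¹⁹ = 5.478×10¹⁸, i.e. 5.478×10¹⁸/6.022×10²³ = 9.097×10⁻⁶ mol.
Fraction absorbed: 1 − 56.7/100 = 0.4330.
Photons absorbed: 0.4330 × 9.097×10⁻⁶ = 3.939×10⁻⁶ mol.
Φ = 1.029×10⁻⁶ mol / 3.939×10⁻⁶ mol photons = 0.26.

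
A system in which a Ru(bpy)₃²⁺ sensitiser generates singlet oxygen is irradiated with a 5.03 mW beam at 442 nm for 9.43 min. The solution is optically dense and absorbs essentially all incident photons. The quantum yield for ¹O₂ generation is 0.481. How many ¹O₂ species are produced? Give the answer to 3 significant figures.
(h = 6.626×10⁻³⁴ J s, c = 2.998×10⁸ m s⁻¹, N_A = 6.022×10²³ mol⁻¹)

Photon energy at 442 nm: hc/λ = (6.626×10⁻³⁴)(2.998×10⁸)/(442×10⁻⁹) = 4.494×10⁻¹⁹ J.
Energy delivered: (5.03 mW)(565.8 s) = 2.846 J.
Photons incident: 2.846 / 4.494×10⁻¹⁹ = 6.333×10¹⁸, i.e. 6.333×10¹⁸/6.022×10²³ = 1.052×10⁻⁵ mol.
Product: Φ × n_abs = 0.481 × 1.052×10⁻⁵ = 5.060×10⁻⁶ mol.
As a count: 5.060×10⁻⁶ × 6.022×10²³ = 3.05×10¹⁸.

3.05×10¹⁸ species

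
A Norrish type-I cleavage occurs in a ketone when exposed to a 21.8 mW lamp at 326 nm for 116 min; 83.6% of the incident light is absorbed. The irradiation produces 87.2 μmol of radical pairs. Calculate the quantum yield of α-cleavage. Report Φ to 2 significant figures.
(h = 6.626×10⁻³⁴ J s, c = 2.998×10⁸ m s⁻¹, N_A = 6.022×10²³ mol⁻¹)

Φ = 0.25

Product: 87.2 μmol = 8.72×10⁻⁵ mol.
Photon energy at 326 nm: hc/λ = (6.626×10⁻³⁴)(2.998×10⁸)/(326×10⁻⁹) = 6.093×10⁻¹⁹ J.
Energy delivered: (21.8 mW)(6960 s) = 151.7 J.
Photons incident: 151.7 / 6.093×10⁻¹⁹ = 2.490×10²⁰, i.e. 2.490×10²⁰/6.022×10²³ = 4.135×10⁻⁴ mol.
Photons absorbed: 0.836 × 4.135×10⁻⁴ = 3.457×10⁻⁴ mol.
Φ = 8.72×10⁻⁵ mol / 3.457×10⁻⁴ mol photons = 0.25.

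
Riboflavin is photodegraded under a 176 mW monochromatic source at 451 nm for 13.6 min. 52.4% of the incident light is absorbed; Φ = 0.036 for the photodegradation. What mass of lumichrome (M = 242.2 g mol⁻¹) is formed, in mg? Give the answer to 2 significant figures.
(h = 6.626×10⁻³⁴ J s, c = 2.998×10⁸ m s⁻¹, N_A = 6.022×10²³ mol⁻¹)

2.5 mg

Photon energy at 451 nm: hc/λ = (6.626×10⁻³⁴)(2.998×10⁸)/(451×10⁻⁹) = 4.405×10⁻¹⁹ J.
Energy delivered: (176 mW)(816 s) = 143.6 J.
Photons incident: 143.6 / 4.405×10⁻¹⁹ = 3.260×10²⁰, i.e. 3.260×10²⁰/6.022×10²³ = 5.413×10⁻⁴ mol.
Photons absorbed: 0.524 × 5.413×10⁻⁴ = 2.836×10⁻⁴ mol.
Product: Φ × n_abs = 0.036 × 2.836×10⁻⁴ = 1.021×10⁻⁵ mol.
Mass: 1.021×10⁻⁵ × 242.2 = 0.002473 g = 2.5 mg.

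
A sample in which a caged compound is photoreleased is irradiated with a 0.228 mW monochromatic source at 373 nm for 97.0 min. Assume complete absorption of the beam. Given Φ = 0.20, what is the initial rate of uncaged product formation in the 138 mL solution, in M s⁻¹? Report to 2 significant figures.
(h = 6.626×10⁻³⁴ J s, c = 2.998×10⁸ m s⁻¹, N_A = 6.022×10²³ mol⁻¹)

1.0×10⁻⁹ M s⁻¹

Photon energy at 373 nm: hc/λ = (6.626×10⁻³⁴)(2.998×10⁸)/(373×10⁻⁹) = 5.326×10⁻¹⁹ J.
Energy delivered: (0.228 mW)(5820 s) = 1.327 J.
Photons incident: 1.327 / 5.326×10⁻¹⁹ = 2.492×10¹⁸, i.e. 2.492×10¹⁸/6.022×10²³ = 4.138×10⁻⁶ mol.
Product formed: 0.20 × 4.138×10⁻⁶ = 8.276×10⁻⁷ mol.
Rate: 8.276×10⁻⁷ mol / (5820 s × 0.138 L) = 1.0×10⁻⁹ M s⁻¹.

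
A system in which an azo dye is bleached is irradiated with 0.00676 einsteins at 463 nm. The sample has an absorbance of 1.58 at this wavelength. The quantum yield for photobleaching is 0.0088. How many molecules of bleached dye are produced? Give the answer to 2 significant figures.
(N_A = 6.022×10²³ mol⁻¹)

3.5×10¹⁹ molecules

Fraction absorbed: 1 − 10^(−1.58) = 0.9737.
Photons absorbed: 0.9737 × 0.00676 = 0.006582 mol.
Product: Φ × n_abs = 0.0088 × 0.006582 = 5.792×10⁻⁵ mol.
As a count: 5.792×10⁻⁵ × 6.022×10²³ = 3.5×10¹⁹.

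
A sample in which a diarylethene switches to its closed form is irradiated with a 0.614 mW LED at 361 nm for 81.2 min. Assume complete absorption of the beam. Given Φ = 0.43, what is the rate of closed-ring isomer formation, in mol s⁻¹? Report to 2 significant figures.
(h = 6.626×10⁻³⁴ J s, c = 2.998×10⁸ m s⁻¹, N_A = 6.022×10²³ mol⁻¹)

8.0×10⁻¹⁰ mol s⁻¹

Photon energy at 361 nm: hc/λ = (6.626×10⁻³⁴)(2.998×10⁸)/(361×10⁻⁹) = 5.503×10⁻¹⁹ J.
Energy delivered: (0.614 mW)(4872 s) = 2.991 J.
Photons incident: 2.991 / 5.503×10⁻¹⁹ = 5.435×10¹⁸, i.e. 5.435×10¹⁸/6.022×10²³ = 9.025×10⁻⁶ mol.
Product formed: 0.43 × 9.025×10⁻⁶ = 3.881×10⁻⁶ mol.
Rate: 3.881×10⁻⁶ / 4872 s = 8.0×10⁻¹⁰ mol s⁻¹.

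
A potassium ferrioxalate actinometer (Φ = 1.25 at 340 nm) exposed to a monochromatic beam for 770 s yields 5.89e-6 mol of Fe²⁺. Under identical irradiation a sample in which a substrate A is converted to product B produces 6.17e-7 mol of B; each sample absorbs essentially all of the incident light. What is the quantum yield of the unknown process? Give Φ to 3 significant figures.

Φ = 0.131

Photons absorbed by the actinometer: 5.89e-6 / 1.25 = 4.712e-6 mol.
Φ(unknown) = 6.17e-7 / 4.712e-6 = 0.131.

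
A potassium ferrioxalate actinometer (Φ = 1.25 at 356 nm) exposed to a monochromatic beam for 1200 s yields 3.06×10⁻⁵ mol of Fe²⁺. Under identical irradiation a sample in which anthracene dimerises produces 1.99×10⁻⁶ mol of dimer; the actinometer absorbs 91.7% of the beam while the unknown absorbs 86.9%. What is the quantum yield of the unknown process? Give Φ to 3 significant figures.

Φ = 0.0858

Photons absorbed by the actinometer: 3.06×10⁻⁵ / 1.25 = 2.448×10⁻⁵ mol.
Incident flux: 2.448×10⁻⁵ / 0.917 = 2.670×10⁻⁵ einstein.
Absorbed by unknown: 0.869 × 2.670×10⁻⁵ = 2.320×10⁻⁵ mol.
Φ(unknown) = 1.99×10⁻⁶ / 2.320×10⁻⁵ = 0.0858.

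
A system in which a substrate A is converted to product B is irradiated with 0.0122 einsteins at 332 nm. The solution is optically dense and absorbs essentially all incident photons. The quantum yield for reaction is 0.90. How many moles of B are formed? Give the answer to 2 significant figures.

Product: Φ × n_abs = 0.90 × 0.0122 = 0.01098 mol.

0.011 mol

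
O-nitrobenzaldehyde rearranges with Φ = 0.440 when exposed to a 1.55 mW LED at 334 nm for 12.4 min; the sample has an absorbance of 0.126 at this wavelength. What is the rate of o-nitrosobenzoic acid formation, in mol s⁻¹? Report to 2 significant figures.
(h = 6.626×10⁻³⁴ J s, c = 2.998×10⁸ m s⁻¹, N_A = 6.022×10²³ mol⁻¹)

4.8×10⁻¹⁰ mol s⁻¹

Photon energy at 334 nm: hc/λ = (6.626×10⁻³⁴)(2.998×10⁸)/(334×10⁻⁹) = 5.948×10⁻¹⁹ J.
Energy delivered: (1.55 mW)(744 s) = 1.153 J.
Photons incident: 1.153 / 5.948×10⁻¹⁹ = 1.938×10¹⁸, i.e. 1.938×10¹⁸/6.022×10²³ = 3.218×10⁻⁶ mol.
Fraction absorbed: 1 − 10^(−0.126) = 0.2518.
Photons absorbed: 0.2518 × 3.218×10⁻⁶ = 8.103×10⁻⁷ mol.
Product formed: 0.440 × 8.103×10⁻⁷ = 3.565×10⁻⁷ mol.
Rate: 3.565×10⁻⁷ / 744 s = 4.8×10⁻¹⁰ mol s⁻¹.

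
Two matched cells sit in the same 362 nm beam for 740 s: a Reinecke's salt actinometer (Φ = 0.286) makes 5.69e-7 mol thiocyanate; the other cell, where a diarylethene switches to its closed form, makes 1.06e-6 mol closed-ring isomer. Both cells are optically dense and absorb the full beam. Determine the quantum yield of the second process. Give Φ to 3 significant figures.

Φ = 0.533

Photons absorbed by the actinometer: 5.69e-7 / 0.286 = 1.990e-6 mol.
Φ(unknown) = 1.06e-6 / 1.990e-6 = 0.533.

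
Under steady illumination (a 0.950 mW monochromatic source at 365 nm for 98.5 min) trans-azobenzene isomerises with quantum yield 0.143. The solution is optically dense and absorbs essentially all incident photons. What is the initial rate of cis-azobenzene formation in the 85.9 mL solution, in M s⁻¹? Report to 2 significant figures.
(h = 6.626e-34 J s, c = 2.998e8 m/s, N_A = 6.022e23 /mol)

Photon energy at 365 nm: hc/λ = (6.626e-34)(2.998e8)/(365e-9) = 5.442e-19 J.
Energy delivered: (0.950 mW)(5910 s) = 5.615 J.
Photons incident: 5.615 / 5.442e-19 = 1.032e19, i.e. 1.032e19/6.022e23 = 1.714e-5 mol.
Product formed: 0.143 × 1.714e-5 = 2.451e-6 mol.
Rate: 2.451e-6 mol / (5910 s × 0.0859 L) = 4.8e-9 M s⁻¹.

4.8e-9 M s⁻¹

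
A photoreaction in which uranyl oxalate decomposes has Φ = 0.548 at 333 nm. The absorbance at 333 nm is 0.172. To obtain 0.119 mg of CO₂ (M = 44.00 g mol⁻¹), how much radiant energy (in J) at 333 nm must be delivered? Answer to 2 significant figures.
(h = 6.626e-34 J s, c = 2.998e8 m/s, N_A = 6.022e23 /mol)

5.4 J

Product: 0.119 mg / 44.00 g mol⁻¹ = 2.705e-6 mol.
Photons that must be absorbed: 2.705e-6 / 0.548 = 4.936e-6 mol.
Fraction absorbed: 1 − 10^(−0.172) = 0.3270.
Incident photons needed: 4.936e-6 / 0.3270 = 1.509e-5 mol.
Photon energy: hc/λ = 5.965e-19 J; per mole, 3.592e5 J mol⁻¹.
Energy required: 1.509e-5 × 3.592e5 = 5.4 J.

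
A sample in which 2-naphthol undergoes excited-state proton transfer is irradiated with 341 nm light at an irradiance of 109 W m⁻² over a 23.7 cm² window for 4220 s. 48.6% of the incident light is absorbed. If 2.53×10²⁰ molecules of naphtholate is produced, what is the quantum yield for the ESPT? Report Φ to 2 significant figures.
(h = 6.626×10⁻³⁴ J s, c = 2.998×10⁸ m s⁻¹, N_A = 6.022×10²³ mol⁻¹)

Product: 2.53×10²⁰ / 6.022×10²³ = 4.201×10⁻⁴ mol.
Photon energy at 341 nm: hc/λ = (6.626×10⁻³⁴)(2.998×10⁸)/(341×10⁻⁹) = 5.825×10⁻¹⁹ J.
Energy delivered: (109 W m⁻²)(23.7×10⁻⁴ m²)(4220 s) = 1090 J.
Photons incident: 1090 / 5.825×10⁻¹⁹ = 1.871×10²¹, i.e. 1.871×10²¹/6.022×10²³ = 0.003107 mol.
Photons absorbed: 0.486 × 0.003107 = 0.001510 mol.
Φ = 4.201×10⁻⁴ mol / 0.001510 mol photons = 0.28.

Φ = 0.28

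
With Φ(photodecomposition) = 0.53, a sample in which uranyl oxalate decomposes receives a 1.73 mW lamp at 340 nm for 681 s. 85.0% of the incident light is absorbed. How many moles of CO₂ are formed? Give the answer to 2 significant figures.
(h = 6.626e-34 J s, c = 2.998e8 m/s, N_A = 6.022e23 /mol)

Photon energy at 340 nm: hc/λ = (6.626e-34)(2.998e8)/(340e-9) = 5.843e-19 J.
Energy delivered: (1.73 mW)(681 s) = 1.178 J.
Photons incident: 1.178 / 5.843e-19 = 2.016e18, i.e. 2.016e18/6.022e23 = 3.348e-6 mol.
Photons absorbed: 0.850 × 3.348e-6 = 2.846e-6 mol.
Product: Φ × n_abs = 0.53 × 2.846e-6 = 1.508e-6 mol.

1.5e-6 mol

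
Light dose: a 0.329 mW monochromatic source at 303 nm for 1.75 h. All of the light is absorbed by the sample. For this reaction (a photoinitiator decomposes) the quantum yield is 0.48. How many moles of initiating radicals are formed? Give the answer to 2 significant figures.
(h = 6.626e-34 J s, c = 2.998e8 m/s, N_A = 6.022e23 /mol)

Photon energy at 303 nm: hc/λ = (6.626e-34)(2.998e8)/(303e-9) = 6.556e-19 J.
Energy delivered: (0.329 mW)(6300 s) = 2.073 J.
Photons incident: 2.073 / 6.556e-19 = 3.162e18, i.e. 3.162e18/6.022e23 = 5.251e-6 mol.
Product: Φ × n_abs = 0.48 × 5.251e-6 = 2.520e-6 mol.

2.5e-6 mol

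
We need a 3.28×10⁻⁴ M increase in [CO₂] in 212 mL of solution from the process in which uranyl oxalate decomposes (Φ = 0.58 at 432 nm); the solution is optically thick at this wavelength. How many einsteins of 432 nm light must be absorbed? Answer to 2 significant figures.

Product: (3.28×10⁻⁴ M)(0.212 L) = 6.954×10⁻⁵ mol.
Photons that must be absorbed: 6.954×10⁻⁵ / 0.58 = 1.199×10⁻⁴ mol.

1.2×10⁻⁴ einstein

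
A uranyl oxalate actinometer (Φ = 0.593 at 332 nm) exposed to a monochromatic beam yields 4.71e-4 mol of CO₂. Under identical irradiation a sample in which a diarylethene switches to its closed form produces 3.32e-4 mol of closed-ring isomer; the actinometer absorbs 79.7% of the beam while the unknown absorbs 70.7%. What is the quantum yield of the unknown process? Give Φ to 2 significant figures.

Photons absorbed by the actinometer: 4.71e-4 / 0.593 = 7.943e-4 mol.
Incident flux: 7.943e-4 / 0.797 = 9.966e-4 einstein.
Absorbed by unknown: 0.707 × 9.966e-4 = 7.046e-4 mol.
Φ(unknown) = 3.32e-4 / 7.046e-4 = 0.47.

Φ = 0.47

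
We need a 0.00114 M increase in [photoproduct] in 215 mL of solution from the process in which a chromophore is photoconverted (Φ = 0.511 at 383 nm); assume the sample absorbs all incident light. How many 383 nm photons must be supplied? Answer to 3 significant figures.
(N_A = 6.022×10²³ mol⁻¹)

Product: (0.00114 M)(0.215 L) = 2.451×10⁻⁴ mol.
Photons that must be absorbed: 2.451×10⁻⁴ / 0.511 = 4.796×10⁻⁴ mol.
Photon count: 4.796×10⁻⁴ × 6.022×10²³ = 2.89×10²⁰.

2.89×10²⁰ photons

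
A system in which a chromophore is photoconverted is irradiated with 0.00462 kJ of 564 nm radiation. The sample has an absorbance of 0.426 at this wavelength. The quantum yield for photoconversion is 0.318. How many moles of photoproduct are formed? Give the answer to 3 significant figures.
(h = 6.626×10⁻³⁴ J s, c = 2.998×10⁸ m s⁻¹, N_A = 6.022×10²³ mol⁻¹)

4.33×10⁻⁶ mol

Photon energy at 564 nm: hc/λ = (6.626×10⁻³⁴)(2.998×10⁸)/(564×10⁻⁹) = 3.522×10⁻¹⁹ J.
Incident energy: 0.00462 kJ = 4.62 J.
Photons incident: 4.62 / 3.522×10⁻¹⁹ = 1.312×10¹⁹, i.e. 1.312×10¹⁹/6.022×10²³ = 2.179×10⁻⁵ mol.
Fraction absorbed: 1 − 10^(−0.426) = 0.6250.
Photons absorbed: 0.6250 × 2.179×10⁻⁵ = 1.362×10⁻⁵ mol.
Product: Φ × n_abs = 0.318 × 1.362×10⁻⁵ = 4.331×10⁻⁶ mol.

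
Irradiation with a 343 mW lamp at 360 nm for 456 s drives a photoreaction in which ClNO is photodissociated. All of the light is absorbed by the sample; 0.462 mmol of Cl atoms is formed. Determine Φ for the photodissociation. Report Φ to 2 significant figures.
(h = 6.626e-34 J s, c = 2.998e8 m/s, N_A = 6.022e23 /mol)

Product: 0.462 mmol = 4.62e-4 mol.
Photon energy at 360 nm: hc/λ = (6.626e-34)(2.998e8)/(360e-9) = 5.518e-19 J.
Energy delivered: (343 mW)(456 s) = 156.4 J.
Photons incident: 156.4 / 5.518e-19 = 2.834e20, i.e. 2.834e20/6.022e23 = 4.706e-4 mol.
Φ = 4.62e-4 mol / 4.706e-4 mol photons = 0.98.

Φ = 0.98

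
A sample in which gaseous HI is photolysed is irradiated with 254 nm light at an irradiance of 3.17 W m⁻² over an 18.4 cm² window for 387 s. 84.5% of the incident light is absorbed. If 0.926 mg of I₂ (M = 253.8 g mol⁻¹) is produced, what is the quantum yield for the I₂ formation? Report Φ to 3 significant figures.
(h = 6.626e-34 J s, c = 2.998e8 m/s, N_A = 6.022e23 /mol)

Φ = 0.901

Product: 0.926 mg / 253.8 g mol⁻¹ = 3.649e-6 mol.
Photon energy at 254 nm: hc/λ = (6.626e-34)(2.998e8)/(254e-9) = 7.821e-19 J.
Energy delivered: (3.17 W m⁻²)(18.4e-4 m²)(387 s) = 2.257 J.
Photons incident: 2.257 / 7.821e-19 = 2.886e18, i.e. 2.886e18/6.022e23 = 4.792e-6 mol.
Photons absorbed: 0.845 × 4.792e-6 = 4.049e-6 mol.
Φ = 3.649e-6 mol / 4.049e-6 mol photons = 0.901.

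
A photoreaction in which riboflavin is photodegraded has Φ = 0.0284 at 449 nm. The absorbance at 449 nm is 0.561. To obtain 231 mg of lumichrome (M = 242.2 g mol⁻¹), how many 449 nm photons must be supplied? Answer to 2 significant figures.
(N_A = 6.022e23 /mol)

2.8e22 photons

Product: 231 mg / 242.2 g mol⁻¹ = 9.538e-4 mol.
Photons that must be absorbed: 9.538e-4 / 0.0284 = 0.03358 mol.
Fraction absorbed: 1 − 10^(−0.561) = 0.7252.
Incident photons needed: 0.03358 / 0.7252 = 0.04630 mol.
Photon count: 0.04630 × 6.022e23 = 2.8e22.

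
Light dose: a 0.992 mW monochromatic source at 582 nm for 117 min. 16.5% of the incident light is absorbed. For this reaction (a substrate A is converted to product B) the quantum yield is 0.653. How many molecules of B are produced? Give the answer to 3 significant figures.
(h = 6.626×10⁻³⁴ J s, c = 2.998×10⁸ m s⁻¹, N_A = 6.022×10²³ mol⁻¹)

2.20×10¹⁸ molecules

Photon energy at 582 nm: hc/λ = (6.626×10⁻³⁴)(2.998×10⁸)/(582×10⁻⁹) = 3.413×10⁻¹⁹ J.
Energy delivered: (0.992 mW)(7020 s) = 6.964 J.
Photons incident: 6.964 / 3.413×10⁻¹⁹ = 2.040×10¹⁹, i.e. 2.040×10¹⁹/6.022×10²³ = 3.388×10⁻⁵ mol.
Photons absorbed: 0.165 × 3.388×10⁻⁵ = 5.590×10⁻⁶ mol.
Product: Φ × n_abs = 0.653 × 5.590×10⁻⁶ = 3.650×10⁻⁶ mol.
As a count: 3.650×10⁻⁶ × 6.022×10²³ = 2.20×10¹⁸.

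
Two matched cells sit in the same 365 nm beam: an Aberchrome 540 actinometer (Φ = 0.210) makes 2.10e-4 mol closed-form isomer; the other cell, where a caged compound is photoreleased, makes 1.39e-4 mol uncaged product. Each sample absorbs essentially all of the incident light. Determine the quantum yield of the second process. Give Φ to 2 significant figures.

Photons absorbed by the actinometer: 2.10e-4 / 0.210 = 0.001000 mol.
Φ(unknown) = 1.39e-4 / 0.001000 = 0.14.

Φ = 0.14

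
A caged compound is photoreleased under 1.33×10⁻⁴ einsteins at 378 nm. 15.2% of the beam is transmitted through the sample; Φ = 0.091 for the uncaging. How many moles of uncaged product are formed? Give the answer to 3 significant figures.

Fraction absorbed: 1 − 15.2/100 = 0.8480.
Photons absorbed: 0.8480 × 1.33×10⁻⁴ = 1.128×10⁻⁴ mol.
Product: Φ × n_abs = 0.091 × 1.128×10⁻⁴ = 1.026×10⁻⁵ mol.

1.03×10⁻⁵ mol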